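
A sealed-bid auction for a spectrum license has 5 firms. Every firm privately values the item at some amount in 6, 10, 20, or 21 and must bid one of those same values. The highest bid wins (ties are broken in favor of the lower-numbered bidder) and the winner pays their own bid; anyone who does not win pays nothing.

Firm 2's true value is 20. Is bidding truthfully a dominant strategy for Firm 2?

Consider the case where Firm 1 bids 6, Firm 3 bids 6, Firm 4 bids 6 and Firm 5 bids 6.
Truthful bid 20: wins, pays 20, utility 20 - 20 = 0.
Bid 10 instead: wins, pays 10, utility 20 - 10 = 10.
Since 10 > 0, bidding 10 is strictly better here, so truthful bidding is not dominant.

No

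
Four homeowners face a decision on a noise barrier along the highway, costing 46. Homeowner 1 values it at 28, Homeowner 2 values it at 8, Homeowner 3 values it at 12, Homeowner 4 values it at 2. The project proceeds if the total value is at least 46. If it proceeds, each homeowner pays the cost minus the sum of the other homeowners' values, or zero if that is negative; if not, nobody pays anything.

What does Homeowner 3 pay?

8

Total value 50 ≥ cost 46, so the project is built.
The other homeowners' values sum to 38.
Cost minus that sum is 46 - 38 = 8.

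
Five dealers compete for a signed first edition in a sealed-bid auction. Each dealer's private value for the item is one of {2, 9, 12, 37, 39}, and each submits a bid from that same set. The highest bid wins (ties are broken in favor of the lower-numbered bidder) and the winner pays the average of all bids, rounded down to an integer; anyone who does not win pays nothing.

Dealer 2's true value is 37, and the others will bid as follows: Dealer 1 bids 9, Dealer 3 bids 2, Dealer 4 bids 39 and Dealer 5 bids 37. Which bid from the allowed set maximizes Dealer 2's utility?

Bid 2: loses, pays 0, utility 0.
Bid 9: loses, pays 0, utility 0.
Bid 12: loses, pays 0, utility 0.
Bid 37: loses, pays 0, utility 0.
Bid 39: wins, pays 25, utility 37 - 25 = 12.
The best choice is 39 with utility 12.

39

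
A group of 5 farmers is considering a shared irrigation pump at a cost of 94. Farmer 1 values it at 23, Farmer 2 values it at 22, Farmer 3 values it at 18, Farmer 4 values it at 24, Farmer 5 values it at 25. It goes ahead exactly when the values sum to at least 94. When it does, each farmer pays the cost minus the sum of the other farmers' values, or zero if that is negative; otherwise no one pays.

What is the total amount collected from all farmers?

22

Total value 112 ≥ cost 94, so it is built.
Farmer 1: others sum to 89; max(0, 94 - 89) = 5.
Farmer 2: others sum to 90; max(0, 94 - 90) = 4.
Farmer 3: others sum to 94; max(0, 94 - 94) = 0.
Farmer 4: others sum to 88; max(0, 94 - 88) = 6.
Farmer 5: others sum to 87; max(0, 94 - 87) = 7.
Total collected = 5 + 4 + 0 + 6 + 7 = 22.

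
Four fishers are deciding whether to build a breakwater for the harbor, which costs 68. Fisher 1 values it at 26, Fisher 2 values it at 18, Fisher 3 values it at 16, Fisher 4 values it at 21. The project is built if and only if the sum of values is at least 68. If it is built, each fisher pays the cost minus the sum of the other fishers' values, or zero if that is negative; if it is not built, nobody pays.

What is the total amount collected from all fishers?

29

Total value 81 ≥ cost 68, so it is built.
Fisher 1: others sum to 55; max(0, 68 - 55) = 13.
Fisher 2: others sum to 63; max(0, 68 - 63) = 5.
Fisher 3: others sum to 65; max(0, 68 - 65) = 3.
Fisher 4: others sum to 60; max(0, 68 - 60) = 8.
Total collected = 13 + 5 + 3 + 8 = 29.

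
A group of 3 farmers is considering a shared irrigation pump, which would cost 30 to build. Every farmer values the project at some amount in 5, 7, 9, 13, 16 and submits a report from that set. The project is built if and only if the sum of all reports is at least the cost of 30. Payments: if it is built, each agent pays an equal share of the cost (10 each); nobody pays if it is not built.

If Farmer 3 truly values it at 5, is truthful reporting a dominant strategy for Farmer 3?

Check each profile of the others' reports and compare truth against every alternative report.
Others report (7, 16): truth gives 0, best alternative gives -5.
Others report (16, 7): truth gives 0, best alternative gives -5.
Others report (9, 16): truth gives -5, best alternative gives -5.
Others report (13, 13): truth gives -5, best alternative gives -5.
Others report (13, 16): truth gives -5, best alternative gives -5.
Others report (16, 9): truth gives -5, best alternative gives -5.
(Remaining 19 profiles checked similarly; truth is weakly best in each.)
In every case the truthful report is at least as good as any alternative, so it is a dominant strategy.

Yes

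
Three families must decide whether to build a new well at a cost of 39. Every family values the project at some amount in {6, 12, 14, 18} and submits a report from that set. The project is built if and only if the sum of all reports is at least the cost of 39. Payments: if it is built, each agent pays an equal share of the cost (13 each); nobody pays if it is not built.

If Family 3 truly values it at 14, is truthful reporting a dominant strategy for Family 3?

No

Consider the case where Family 1 reports 6 and Family 2 reports 18.
Truthful report 14: project not built, utility 0.
Report 18 instead: project built, pays 13, utility 14 - 13 = 1.
Since 1 > 0, reporting 18 is strictly better here, so truthful reporting is not dominant.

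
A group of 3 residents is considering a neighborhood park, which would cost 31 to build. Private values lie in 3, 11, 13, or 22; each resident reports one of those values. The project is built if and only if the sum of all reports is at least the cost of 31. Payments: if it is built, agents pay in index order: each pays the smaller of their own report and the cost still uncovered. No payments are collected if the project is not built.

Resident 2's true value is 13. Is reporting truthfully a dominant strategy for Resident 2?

Consider the case where Resident 1 reports 3 and Resident 3 reports 22.
Truthful report 13: project built, pays 13, utility 13 - 13 = 0.
Report 11 instead: project built, pays 11, utility 13 - 11 = 2.
Since 2 > 0, reporting 11 is strictly better here, so truthful reporting is not dominant.

No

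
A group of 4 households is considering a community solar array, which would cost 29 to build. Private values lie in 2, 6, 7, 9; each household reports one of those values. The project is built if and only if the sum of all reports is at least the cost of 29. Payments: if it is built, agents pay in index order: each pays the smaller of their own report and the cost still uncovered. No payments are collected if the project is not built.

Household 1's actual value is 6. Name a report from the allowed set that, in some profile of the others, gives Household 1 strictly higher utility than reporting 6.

Suppose Household 2 reports 9, Household 3 reports 9 and Household 4 reports 9.
Report 6: project built, pays 6, utility 6 - 6 = 0.
Report 2: project built, pays 2, utility 6 - 2 = 4.
So reporting 2 beats truth here (4 > 0).

2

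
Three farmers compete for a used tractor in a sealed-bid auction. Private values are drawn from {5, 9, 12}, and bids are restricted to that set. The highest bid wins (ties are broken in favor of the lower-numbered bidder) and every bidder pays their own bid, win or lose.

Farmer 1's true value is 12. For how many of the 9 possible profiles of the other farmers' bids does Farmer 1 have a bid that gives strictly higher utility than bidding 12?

Others bid (5, 5): truth gives 0; bid 5 gives 7 > 0. Violating.
Others bid (5, 9): truth gives 0; bid 9 gives 3 > 0. Violating.
Others bid (9, 5): truth gives 0; bid 9 gives 3 > 0. Violating.
Others bid (9, 9): truth gives 0; bid 9 gives 3 > 0. Violating.
Others bid (5, 12): truth gives 0; no alternative beats it.
Others bid (9, 12): truth gives 0; no alternative beats it.
(Checking all 9 profiles: 4 have a profitable deviation, 5 do not.)

4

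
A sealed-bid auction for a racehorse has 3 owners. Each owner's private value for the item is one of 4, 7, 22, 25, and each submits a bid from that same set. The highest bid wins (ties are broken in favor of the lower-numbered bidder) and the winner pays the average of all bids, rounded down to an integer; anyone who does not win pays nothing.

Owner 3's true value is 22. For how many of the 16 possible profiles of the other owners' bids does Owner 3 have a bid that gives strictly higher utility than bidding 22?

Others bid (4, 4): truth gives 12; bid 7 gives 17 > 12. Violating.
Others bid (4, 22): truth gives 0; bid 25 gives 5 > 0. Violating.
Others bid (7, 22): truth gives 0; bid 25 gives 4 > 0. Violating.
Others bid (22, 4): truth gives 0; bid 25 gives 5 > 0. Violating.
Others bid (4, 7): truth gives 11; no alternative beats it.
Others bid (4, 25): truth gives 0; no alternative beats it.
(Checking all 16 profiles: 5 have a profitable deviation, 11 do not.)

5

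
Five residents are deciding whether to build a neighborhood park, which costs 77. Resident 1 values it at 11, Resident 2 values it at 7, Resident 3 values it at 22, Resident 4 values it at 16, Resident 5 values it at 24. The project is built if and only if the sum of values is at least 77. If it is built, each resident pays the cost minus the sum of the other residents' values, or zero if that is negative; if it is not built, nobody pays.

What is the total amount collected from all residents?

Total value 80 ≥ cost 77, so it is built.
Resident 1: others sum to 69; max(0, 77 - 69) = 8.
Resident 2: others sum to 73; max(0, 77 - 73) = 4.
Resident 3: others sum to 58; max(0, 77 - 58) = 19.
Resident 4: others sum to 64; max(0, 77 - 64) = 13.
Resident 5: others sum to 56; max(0, 77 - 56) = 21.
Total collected = 8 + 4 + 19 + 13 + 21 = 65.

65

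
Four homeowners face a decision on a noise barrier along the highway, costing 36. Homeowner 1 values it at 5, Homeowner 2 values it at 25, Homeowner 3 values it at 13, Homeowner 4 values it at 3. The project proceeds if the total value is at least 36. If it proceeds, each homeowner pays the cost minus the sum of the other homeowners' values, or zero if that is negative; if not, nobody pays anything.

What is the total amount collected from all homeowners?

Total value 46 ≥ cost 36, so it is built.
Homeowner 1: others sum to 41; max(0, 36 - 41) = 0.
Homeowner 2: others sum to 21; max(0, 36 - 21) = 15.
Homeowner 3: others sum to 33; max(0, 36 - 33) = 3.
Homeowner 4: others sum to 43; max(0, 36 - 43) = 0.
Total collected = 0 + 15 + 3 + 0 = 18.

18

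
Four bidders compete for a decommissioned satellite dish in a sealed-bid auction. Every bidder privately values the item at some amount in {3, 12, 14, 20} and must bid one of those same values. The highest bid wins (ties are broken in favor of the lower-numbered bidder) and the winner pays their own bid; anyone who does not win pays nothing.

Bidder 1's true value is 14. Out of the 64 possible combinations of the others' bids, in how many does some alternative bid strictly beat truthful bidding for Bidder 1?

Others bid (3, 3, 3): truth gives 0; bid 3 gives 11 > 0. Violating.
Others bid (3, 3, 12): truth gives 0; bid 12 gives 2 > 0. Violating.
Others bid (3, 12, 3): truth gives 0; bid 12 gives 2 > 0. Violating.
Others bid (3, 12, 12): truth gives 0; bid 12 gives 2 > 0. Violating.
Others bid (3, 3, 14): truth gives 0; no alternative beats it.
Others bid (3, 3, 20): truth gives 0; no alternative beats it.
(Checking all 64 profiles: 8 have a profitable deviation, 56 do not.)

8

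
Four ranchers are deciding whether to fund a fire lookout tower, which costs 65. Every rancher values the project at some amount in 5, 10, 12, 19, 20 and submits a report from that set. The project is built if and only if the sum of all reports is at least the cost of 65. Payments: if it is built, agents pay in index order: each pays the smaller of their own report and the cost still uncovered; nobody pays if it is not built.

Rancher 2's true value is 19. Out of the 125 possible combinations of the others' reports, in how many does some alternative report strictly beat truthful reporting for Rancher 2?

Others report (19, 19, 19): truth gives 0; report 10 gives 9 > 0. Violating.
Others report (19, 19, 20): truth gives 0; report 10 gives 9 > 0. Violating.
Others report (19, 20, 19): truth gives 0; report 10 gives 9 > 0. Violating.
Others report (19, 20, 20): truth gives 0; report 10 gives 9 > 0. Violating.
Others report (5, 5, 5): truth gives 0; no alternative beats it.
Others report (5, 5, 10): truth gives 0; no alternative beats it.
(Checking all 125 profiles: 8 have a profitable deviation, 117 do not.)

8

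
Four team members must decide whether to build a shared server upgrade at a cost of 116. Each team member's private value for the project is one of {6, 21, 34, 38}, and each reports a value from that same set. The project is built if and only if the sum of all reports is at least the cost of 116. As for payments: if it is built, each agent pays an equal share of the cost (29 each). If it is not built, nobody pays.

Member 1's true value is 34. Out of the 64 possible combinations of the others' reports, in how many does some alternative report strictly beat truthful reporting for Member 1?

9

Others report (6, 34, 38): truth gives 0; report 38 gives 5 > 0. Violating.
Others report (6, 38, 34): truth gives 0; report 38 gives 5 > 0. Violating.
Others report (21, 21, 38): truth gives 0; report 38 gives 5 > 0. Violating.
Others report (21, 38, 21): truth gives 0; report 38 gives 5 > 0. Violating.
Others report (6, 6, 6): truth gives 0; no alternative beats it.
Others report (6, 6, 21): truth gives 0; no alternative beats it.
(Checking all 64 profiles: 9 have a profitable deviation, 55 do not.)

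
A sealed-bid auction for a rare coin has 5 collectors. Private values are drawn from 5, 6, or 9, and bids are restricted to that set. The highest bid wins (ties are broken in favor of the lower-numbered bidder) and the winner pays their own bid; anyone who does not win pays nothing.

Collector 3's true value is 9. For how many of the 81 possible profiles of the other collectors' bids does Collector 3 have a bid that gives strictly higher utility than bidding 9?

4

Others bid (5, 5, 5, 5): truth gives 0; bid 6 gives 3 > 0. Violating.
Others bid (5, 5, 5, 6): truth gives 0; bid 6 gives 3 > 0. Violating.
Others bid (5, 5, 6, 5): truth gives 0; bid 6 gives 3 > 0. Violating.
Others bid (5, 5, 6, 6): truth gives 0; bid 6 gives 3 > 0. Violating.
Others bid (5, 5, 5, 9): truth gives 0; no alternative beats it.
Others bid (5, 5, 6, 9): truth gives 0; no alternative beats it.
(Checking all 81 profiles: 4 have a profitable deviation, 77 do not.)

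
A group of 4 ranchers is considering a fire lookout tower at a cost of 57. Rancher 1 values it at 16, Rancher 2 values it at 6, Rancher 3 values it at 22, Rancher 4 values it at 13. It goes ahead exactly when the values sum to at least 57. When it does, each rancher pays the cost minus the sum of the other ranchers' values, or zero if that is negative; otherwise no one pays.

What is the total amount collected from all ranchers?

57

Total value 57 ≥ cost 57, so it is built.
Rancher 1: others sum to 41; max(0, 57 - 41) = 16.
Rancher 2: others sum to 51; max(0, 57 - 51) = 6.
Rancher 3: others sum to 35; max(0, 57 - 35) = 22.
Rancher 4: others sum to 44; max(0, 57 - 44) = 13.
Total collected = 16 + 6 + 22 + 13 = 57.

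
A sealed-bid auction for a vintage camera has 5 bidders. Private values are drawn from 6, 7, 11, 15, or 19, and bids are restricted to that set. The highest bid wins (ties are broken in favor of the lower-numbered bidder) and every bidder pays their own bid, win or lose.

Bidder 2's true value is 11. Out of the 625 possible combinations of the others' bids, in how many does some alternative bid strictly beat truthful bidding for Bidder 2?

579

Others bid (6, 6, 6, 6): truth gives 0; bid 7 gives 4 > 0. Violating.
Others bid (6, 6, 6, 7): truth gives 0; bid 7 gives 4 > 0. Violating.
Others bid (6, 6, 6, 15): truth gives -11; bid 15 gives -4 > -11. Violating.
Others bid (6, 6, 6, 19): truth gives -11; bid 6 gives -6 > -11. Violating.
Others bid (6, 6, 6, 11): truth gives 0; no alternative beats it.
Others bid (6, 6, 7, 11): truth gives 0; no alternative beats it.
(Checking all 625 profiles: 579 have a profitable deviation, 46 do not.)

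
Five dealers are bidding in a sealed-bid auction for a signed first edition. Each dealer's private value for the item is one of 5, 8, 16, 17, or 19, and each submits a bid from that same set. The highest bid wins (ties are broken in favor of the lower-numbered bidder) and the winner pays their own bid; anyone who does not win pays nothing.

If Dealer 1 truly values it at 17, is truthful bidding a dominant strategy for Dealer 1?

No

Consider the case where Dealer 2 bids 5, Dealer 3 bids 5, Dealer 4 bids 5 and Dealer 5 bids 5.
Truthful bid 17: wins, pays 17, utility 17 - 17 = 0.
Bid 5 instead: wins, pays 5, utility 17 - 5 = 12.
Since 12 > 0, bidding 5 is strictly better here, so truthful bidding is not dominant.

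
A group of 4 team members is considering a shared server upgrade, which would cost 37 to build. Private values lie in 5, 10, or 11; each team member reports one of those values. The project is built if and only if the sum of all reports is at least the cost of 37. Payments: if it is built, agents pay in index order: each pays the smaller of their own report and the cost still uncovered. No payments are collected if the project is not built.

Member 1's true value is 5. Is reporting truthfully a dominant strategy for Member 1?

Yes

Check each profile of the others' reports and compare truth against every alternative report.
Others report (5, 11, 11): truth gives 0, best alternative gives -5.
Others report (10, 10, 10): truth gives 0, best alternative gives -5.
Others report (10, 10, 11): truth gives 0, best alternative gives -5.
Others report (10, 11, 10): truth gives 0, best alternative gives -5.
Others report (10, 11, 11): truth gives 0, best alternative gives -5.
Others report (11, 5, 11): truth gives 0, best alternative gives -5.
(Remaining 21 profiles checked similarly; truth is weakly best in each.)
In every case the truthful report is at least as good as any alternative, so it is a dominant strategy.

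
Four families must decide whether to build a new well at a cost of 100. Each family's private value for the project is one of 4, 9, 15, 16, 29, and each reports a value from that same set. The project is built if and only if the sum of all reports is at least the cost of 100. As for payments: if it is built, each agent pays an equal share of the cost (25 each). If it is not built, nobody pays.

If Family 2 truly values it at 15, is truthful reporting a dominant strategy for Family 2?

No

Consider the case where Family 1 reports 29, Family 3 reports 29 and Family 4 reports 29.
Truthful report 15: project built, pays 25, utility 15 - 25 = -10.
Report 4 instead: project not built, utility 0.
Since 0 > -10, reporting 4 is strictly better here, so truthful reporting is not dominant.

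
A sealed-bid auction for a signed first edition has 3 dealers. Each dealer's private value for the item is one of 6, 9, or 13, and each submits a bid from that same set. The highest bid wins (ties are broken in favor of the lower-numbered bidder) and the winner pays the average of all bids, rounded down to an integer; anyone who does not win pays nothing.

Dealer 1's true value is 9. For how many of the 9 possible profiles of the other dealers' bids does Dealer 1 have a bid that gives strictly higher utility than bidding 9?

1

Others bid (6, 6): truth gives 2; bid 6 gives 3 > 2. Violating.
Others bid (6, 9): truth gives 1; no alternative beats it.
Others bid (6, 13): truth gives 0; no alternative beats it.
(Checking all 9 profiles: 1 has a profitable deviation, 8 do not.)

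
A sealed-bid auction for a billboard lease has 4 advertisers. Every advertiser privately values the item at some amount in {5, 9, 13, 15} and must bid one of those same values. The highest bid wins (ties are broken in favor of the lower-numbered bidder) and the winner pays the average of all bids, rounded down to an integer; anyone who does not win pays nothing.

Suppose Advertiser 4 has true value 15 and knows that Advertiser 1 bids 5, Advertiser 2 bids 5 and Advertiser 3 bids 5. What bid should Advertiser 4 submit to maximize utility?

Bid 5: loses, pays 0, utility 0.
Bid 9: wins, pays 6, utility 15 - 6 = 9.
Bid 13: wins, pays 7, utility 15 - 7 = 8.
Bid 15: wins, pays 7, utility 15 - 7 = 8.
The best choice is 9 with utility 9.

9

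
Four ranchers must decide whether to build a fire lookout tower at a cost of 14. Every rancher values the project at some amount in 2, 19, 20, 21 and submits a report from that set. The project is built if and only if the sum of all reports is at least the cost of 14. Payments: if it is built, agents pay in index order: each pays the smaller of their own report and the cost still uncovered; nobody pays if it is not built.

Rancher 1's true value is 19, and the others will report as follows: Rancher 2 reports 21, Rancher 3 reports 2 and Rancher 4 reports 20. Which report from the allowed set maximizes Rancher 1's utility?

2

Report 2: project built, pays 2, utility 19 - 2 = 17.
Report 19: project built, pays 14, utility 19 - 14 = 5.
Report 20: project built, pays 14, utility 19 - 14 = 5.
Report 21: project built, pays 14, utility 19 - 14 = 5.
The best choice is 2 with utility 17.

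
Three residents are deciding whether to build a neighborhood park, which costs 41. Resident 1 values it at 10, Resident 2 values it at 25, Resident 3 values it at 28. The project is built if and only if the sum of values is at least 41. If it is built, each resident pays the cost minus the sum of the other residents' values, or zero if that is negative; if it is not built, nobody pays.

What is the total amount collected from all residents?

9

Total value 63 ≥ cost 41, so it is built.
Resident 1: others sum to 53; max(0, 41 - 53) = 0.
Resident 2: others sum to 38; max(0, 41 - 38) = 3.
Resident 3: others sum to 35; max(0, 41 - 35) = 6.
Total collected = 0 + 3 + 6 = 9.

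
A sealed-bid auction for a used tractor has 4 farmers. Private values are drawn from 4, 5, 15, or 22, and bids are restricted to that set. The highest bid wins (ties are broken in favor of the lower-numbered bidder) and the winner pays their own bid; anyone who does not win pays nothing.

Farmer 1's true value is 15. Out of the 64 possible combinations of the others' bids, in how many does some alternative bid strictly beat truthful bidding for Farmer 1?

Others bid (4, 4, 4): truth gives 0; bid 4 gives 11 > 0. Violating.
Others bid (4, 4, 5): truth gives 0; bid 5 gives 10 > 0. Violating.
Others bid (4, 5, 4): truth gives 0; bid 5 gives 10 > 0. Violating.
Others bid (4, 5, 5): truth gives 0; bid 5 gives 10 > 0. Violating.
Others bid (4, 4, 15): truth gives 0; no alternative beats it.
Others bid (4, 4, 22): truth gives 0; no alternative beats it.
(Checking all 64 profiles: 8 have a profitable deviation, 56 do not.)

8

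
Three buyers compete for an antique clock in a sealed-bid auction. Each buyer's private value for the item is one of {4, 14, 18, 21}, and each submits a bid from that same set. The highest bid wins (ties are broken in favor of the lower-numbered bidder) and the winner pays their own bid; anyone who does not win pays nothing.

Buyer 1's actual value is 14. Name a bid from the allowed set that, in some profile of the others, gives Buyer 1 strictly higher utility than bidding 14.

4

Suppose Buyer 2 bids 4 and Buyer 3 bids 4.
Bid 14: wins, pays 14, utility 14 - 14 = 0.
Bid 4: wins, pays 4, utility 14 - 4 = 10.
So bidding 4 beats truth here (10 > 0).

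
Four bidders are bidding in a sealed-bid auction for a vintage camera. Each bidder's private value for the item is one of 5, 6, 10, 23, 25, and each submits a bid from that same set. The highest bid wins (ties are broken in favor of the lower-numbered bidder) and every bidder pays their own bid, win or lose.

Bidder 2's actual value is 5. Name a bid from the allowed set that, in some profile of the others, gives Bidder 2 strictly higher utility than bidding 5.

Suppose Bidder 1 bids 5, Bidder 3 bids 5 and Bidder 4 bids 5.
Bid 5: loses but pays 5, utility -5.
Bid 6: wins, pays 6, utility 5 - 6 = -1.
So bidding 6 beats truth here (-1 > -5).

6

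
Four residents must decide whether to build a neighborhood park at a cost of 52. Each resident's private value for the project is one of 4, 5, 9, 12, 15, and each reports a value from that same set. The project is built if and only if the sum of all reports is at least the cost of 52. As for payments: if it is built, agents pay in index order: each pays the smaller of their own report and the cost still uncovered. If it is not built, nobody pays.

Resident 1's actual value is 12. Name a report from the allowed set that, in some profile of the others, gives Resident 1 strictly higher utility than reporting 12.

Suppose Resident 2 reports 15, Resident 3 reports 15 and Resident 4 reports 15.
Report 12: project built, pays 12, utility 12 - 12 = 0.
Report 9: project built, pays 9, utility 12 - 9 = 3.
So reporting 9 beats truth here (3 > 0).

9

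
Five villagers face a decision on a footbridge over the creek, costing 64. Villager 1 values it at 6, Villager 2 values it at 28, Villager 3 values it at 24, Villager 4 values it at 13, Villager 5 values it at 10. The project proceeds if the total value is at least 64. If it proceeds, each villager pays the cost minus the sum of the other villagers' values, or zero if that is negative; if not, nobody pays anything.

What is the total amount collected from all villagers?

18

Total value 81 ≥ cost 64, so it is built.
Villager 1: others sum to 75; max(0, 64 - 75) = 0.
Villager 2: others sum to 53; max(0, 64 - 53) = 11.
Villager 3: others sum to 57; max(0, 64 - 57) = 7.
Villager 4: others sum to 68; max(0, 64 - 68) = 0.
Villager 5: others sum to 71; max(0, 64 - 71) = 0.
Total collected = 0 + 11 + 7 + 0 + 0 = 18.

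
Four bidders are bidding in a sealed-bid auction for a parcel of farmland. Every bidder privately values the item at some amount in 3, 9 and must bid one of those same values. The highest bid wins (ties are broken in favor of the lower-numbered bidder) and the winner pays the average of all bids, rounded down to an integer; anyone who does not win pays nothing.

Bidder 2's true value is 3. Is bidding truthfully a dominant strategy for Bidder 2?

Check each profile of the others' bids and compare truth against every alternative bid.
Others bid (3, 9, 9): truth gives 0, best alternative gives -4.
Others bid (3, 3, 9): truth gives 0, best alternative gives -3.
Others bid (3, 9, 3): truth gives 0, best alternative gives -3.
Others bid (3, 3, 3): truth gives 0, best alternative gives -1.
Others bid (9, 3, 3): truth gives 0, best alternative gives 0.
Others bid (9, 3, 9): truth gives 0, best alternative gives 0.
(Remaining 2 profiles checked similarly; truth is weakly best in each.)
In every case the truthful bid is at least as good as any alternative, so it is a dominant strategy.

Yes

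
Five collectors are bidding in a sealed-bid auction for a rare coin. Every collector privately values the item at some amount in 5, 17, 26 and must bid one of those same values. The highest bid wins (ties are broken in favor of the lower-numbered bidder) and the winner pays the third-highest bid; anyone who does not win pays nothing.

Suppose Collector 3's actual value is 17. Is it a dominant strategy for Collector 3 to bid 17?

Consider the case where Collector 1 bids 5, Collector 2 bids 5, Collector 4 bids 5 and Collector 5 bids 26.
Truthful bid 17: loses, pays 0, utility 0.
Bid 26 instead: wins, pays 5, utility 17 - 5 = 12.
Since 12 > 0, bidding 26 is strictly better here, so truthful bidding is not dominant.

No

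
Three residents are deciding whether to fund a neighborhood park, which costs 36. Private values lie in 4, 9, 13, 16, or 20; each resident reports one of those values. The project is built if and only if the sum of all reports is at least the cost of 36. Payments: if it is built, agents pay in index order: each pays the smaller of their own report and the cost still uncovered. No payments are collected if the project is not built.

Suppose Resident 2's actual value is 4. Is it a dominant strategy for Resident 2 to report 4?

Yes

Check each profile of the others' reports and compare truth against every alternative report.
Others report (9, 20): truth gives 0, best alternative gives -5.
Others report (13, 16): truth gives 0, best alternative gives -5.
Others report (13, 20): truth gives 0, best alternative gives -5.
Others report (16, 13): truth gives 0, best alternative gives -5.
Others report (16, 16): truth gives 0, best alternative gives -5.
Others report (16, 20): truth gives 0, best alternative gives -5.
(Remaining 19 profiles checked similarly; truth is weakly best in each.)
In every case the truthful report is at least as good as any alternative, so it is a dominant strategy.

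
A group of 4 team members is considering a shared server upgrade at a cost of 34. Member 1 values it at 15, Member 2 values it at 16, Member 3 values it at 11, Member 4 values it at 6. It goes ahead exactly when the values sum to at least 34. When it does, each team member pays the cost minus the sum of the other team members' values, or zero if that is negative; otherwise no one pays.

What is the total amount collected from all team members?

3

Total value 48 ≥ cost 34, so it is built.
Member 1: others sum to 33; max(0, 34 - 33) = 1.
Member 2: others sum to 32; max(0, 34 - 32) = 2.
Member 3: others sum to 37; max(0, 34 - 37) = 0.
Member 4: others sum to 42; max(0, 34 - 42) = 0.
Total collected = 1 + 2 + 0 + 0 = 3.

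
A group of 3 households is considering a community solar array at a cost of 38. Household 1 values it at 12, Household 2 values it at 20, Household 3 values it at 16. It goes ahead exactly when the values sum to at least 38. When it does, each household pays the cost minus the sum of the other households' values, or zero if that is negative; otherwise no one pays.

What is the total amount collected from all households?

18

Total value 48 ≥ cost 38, so it is built.
Household 1: others sum to 36; max(0, 38 - 36) = 2.
Household 2: others sum to 28; max(0, 38 - 28) = 10.
Household 3: others sum to 32; max(0, 38 - 32) = 6.
Total collected = 2 + 10 + 6 = 18.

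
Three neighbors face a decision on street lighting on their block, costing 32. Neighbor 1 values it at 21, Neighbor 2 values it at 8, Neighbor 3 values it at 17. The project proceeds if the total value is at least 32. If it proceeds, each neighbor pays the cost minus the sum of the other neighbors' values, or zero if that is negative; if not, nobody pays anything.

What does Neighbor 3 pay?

3

Total value 46 ≥ cost 32, so the project is built.
The other neighbors' values sum to 29.
Cost minus that sum is 32 - 29 = 3.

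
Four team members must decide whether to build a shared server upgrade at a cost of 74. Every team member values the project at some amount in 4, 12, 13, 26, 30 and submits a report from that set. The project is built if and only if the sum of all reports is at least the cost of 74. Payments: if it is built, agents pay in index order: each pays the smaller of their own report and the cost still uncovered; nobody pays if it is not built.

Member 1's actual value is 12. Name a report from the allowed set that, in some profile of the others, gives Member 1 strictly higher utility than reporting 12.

4

Suppose Member 2 reports 12, Member 3 reports 30 and Member 4 reports 30.
Report 12: project built, pays 12, utility 12 - 12 = 0.
Report 4: project built, pays 4, utility 12 - 4 = 8.
So reporting 4 beats truth here (8 > 0).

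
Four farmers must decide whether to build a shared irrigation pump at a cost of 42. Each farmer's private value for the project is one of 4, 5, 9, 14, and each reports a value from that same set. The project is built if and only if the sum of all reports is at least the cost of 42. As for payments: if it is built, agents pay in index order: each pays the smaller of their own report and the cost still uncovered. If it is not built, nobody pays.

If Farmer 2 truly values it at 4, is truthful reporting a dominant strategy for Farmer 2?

Yes

Check each profile of the others' reports and compare truth against every alternative report.
Others report (9, 14, 14): truth gives 0, best alternative gives -1.
Others report (14, 9, 14): truth gives 0, best alternative gives -1.
Others report (14, 14, 9): truth gives 0, best alternative gives -1.
Others report (14, 14, 14): truth gives 0, best alternative gives -1.
Others report (4, 4, 4): truth gives 0, best alternative gives 0.
Others report (4, 4, 5): truth gives 0, best alternative gives 0.
(Remaining 58 profiles checked similarly; truth is weakly best in each.)
In every case the truthful report is at least as good as any alternative, so it is a dominant strategy.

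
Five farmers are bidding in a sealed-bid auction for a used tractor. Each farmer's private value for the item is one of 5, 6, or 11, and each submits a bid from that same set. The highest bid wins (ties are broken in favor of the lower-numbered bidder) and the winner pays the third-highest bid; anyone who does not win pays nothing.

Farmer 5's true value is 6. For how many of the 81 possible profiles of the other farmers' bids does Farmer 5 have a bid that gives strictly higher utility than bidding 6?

4

Others bid (5, 5, 5, 6): truth gives 0; bid 11 gives 1 > 0. Violating.
Others bid (5, 5, 6, 5): truth gives 0; bid 11 gives 1 > 0. Violating.
Others bid (5, 6, 5, 5): truth gives 0; bid 11 gives 1 > 0. Violating.
Others bid (6, 5, 5, 5): truth gives 0; bid 11 gives 1 > 0. Violating.
Others bid (5, 5, 5, 5): truth gives 1; no alternative beats it.
Others bid (5, 5, 5, 11): truth gives 0; no alternative beats it.
(Checking all 81 profiles: 4 have a profitable deviation, 77 do not.)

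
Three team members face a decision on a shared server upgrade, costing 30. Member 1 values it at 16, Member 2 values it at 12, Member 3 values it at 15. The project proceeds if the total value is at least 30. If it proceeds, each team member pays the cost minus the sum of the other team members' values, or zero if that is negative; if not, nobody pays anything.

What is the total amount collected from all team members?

Total value 43 ≥ cost 30, so it is built.
Member 1: others sum to 27; max(0, 30 - 27) = 3.
Member 2: others sum to 31; max(0, 30 - 31) = 0.
Member 3: others sum to 28; max(0, 30 - 28) = 2.
Total collected = 3 + 0 + 2 = 5.

5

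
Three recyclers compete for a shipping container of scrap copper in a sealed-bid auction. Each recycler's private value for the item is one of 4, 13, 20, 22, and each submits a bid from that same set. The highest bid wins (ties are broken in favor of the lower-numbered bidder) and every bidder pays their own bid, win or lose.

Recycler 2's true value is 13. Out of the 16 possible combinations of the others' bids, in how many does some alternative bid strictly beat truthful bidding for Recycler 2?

Others bid (4, 20): truth gives -13; bid 4 gives -4 > -13. Violating.
Others bid (4, 22): truth gives -13; bid 4 gives -4 > -13. Violating.
Others bid (13, 4): truth gives -13; bid 4 gives -4 > -13. Violating.
Others bid (13, 13): truth gives -13; bid 4 gives -4 > -13. Violating.
Others bid (4, 4): truth gives 0; no alternative beats it.
Others bid (4, 13): truth gives 0; no alternative beats it.
(Checking all 16 profiles: 14 have a profitable deviation, 2 do not.)

14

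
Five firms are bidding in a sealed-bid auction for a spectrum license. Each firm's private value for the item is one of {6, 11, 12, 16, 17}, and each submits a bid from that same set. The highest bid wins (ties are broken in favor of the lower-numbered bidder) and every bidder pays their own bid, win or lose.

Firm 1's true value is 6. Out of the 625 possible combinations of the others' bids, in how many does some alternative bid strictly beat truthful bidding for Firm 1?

Others bid (6, 6, 6, 11): truth gives -6; bid 11 gives -5 > -6. Violating.
Others bid (6, 6, 11, 6): truth gives -6; bid 11 gives -5 > -6. Violating.
Others bid (6, 6, 11, 11): truth gives -6; bid 11 gives -5 > -6. Violating.
Others bid (6, 11, 6, 6): truth gives -6; bid 11 gives -5 > -6. Violating.
Others bid (6, 6, 6, 6): truth gives 0; no alternative beats it.
Others bid (6, 6, 6, 12): truth gives -6; no alternative beats it.
(Checking all 625 profiles: 15 have a profitable deviation, 610 do not.)

15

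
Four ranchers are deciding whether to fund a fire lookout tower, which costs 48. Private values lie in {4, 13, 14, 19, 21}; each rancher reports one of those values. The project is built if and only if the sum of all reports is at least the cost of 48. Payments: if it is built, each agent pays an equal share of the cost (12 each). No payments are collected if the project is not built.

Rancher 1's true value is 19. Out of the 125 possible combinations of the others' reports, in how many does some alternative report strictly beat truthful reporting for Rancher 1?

3

Others report (4, 4, 19): truth gives 0; report 21 gives 7 > 0. Violating.
Others report (4, 19, 4): truth gives 0; report 21 gives 7 > 0. Violating.
Others report (19, 4, 4): truth gives 0; report 21 gives 7 > 0. Violating.
Others report (4, 4, 4): truth gives 0; no alternative beats it.
Others report (4, 4, 13): truth gives 0; no alternative beats it.
(Checking all 125 profiles: 3 have a profitable deviation, 122 do not.)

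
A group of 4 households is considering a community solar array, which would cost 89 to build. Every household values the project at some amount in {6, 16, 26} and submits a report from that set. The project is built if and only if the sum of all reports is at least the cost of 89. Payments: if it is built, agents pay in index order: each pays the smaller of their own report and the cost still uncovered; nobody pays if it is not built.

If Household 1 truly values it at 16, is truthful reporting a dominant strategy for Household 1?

Yes

Check each profile of the others' reports and compare truth against every alternative report.
Others report (6, 6, 6): truth gives 0, best alternative gives 0.
Others report (6, 6, 16): truth gives 0, best alternative gives 0.
Others report (6, 6, 26): truth gives 0, best alternative gives 0.
Others report (6, 16, 6): truth gives 0, best alternative gives 0.
Others report (6, 16, 16): truth gives 0, best alternative gives 0.
Others report (6, 16, 26): truth gives 0, best alternative gives 0.
(Remaining 21 profiles checked similarly; truth is weakly best in each.)
In every case the truthful report is at least as good as any alternative, so it is a dominant strategy.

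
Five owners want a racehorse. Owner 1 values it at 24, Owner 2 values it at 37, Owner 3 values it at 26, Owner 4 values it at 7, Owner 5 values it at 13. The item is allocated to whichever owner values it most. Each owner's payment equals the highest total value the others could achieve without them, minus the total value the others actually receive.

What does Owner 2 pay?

Owner 2 has the highest value and receives the item.
Without Owner 2, the item would go to the next-highest value, 26, so the others could achieve 26.
With Owner 2 present and winning, the others receive nothing, so their total is 0.
Payment = 26 - 0 = 26.

26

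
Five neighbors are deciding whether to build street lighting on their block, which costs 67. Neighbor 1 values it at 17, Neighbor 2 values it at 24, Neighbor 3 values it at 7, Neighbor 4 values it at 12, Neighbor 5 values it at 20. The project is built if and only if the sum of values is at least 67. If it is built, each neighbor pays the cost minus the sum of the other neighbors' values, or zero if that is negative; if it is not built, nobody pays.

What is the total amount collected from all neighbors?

22

Total value 80 ≥ cost 67, so it is built.
Neighbor 1: others sum to 63; max(0, 67 - 63) = 4.
Neighbor 2: others sum to 56; max(0, 67 - 56) = 11.
Neighbor 3: others sum to 73; max(0, 67 - 73) = 0.
Neighbor 4: others sum to 68; max(0, 67 - 68) = 0.
Neighbor 5: others sum to 60; max(0, 67 - 60) = 7.
Total collected = 4 + 11 + 0 + 0 + 7 = 22.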